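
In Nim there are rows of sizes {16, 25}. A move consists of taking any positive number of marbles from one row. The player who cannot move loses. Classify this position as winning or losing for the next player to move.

Winning position

Compute the nim-sum pairwise:
16 ⊕ 25 = 9
The nim-sum is 9 ≠ 0, so this is an N-position: the player to move can win.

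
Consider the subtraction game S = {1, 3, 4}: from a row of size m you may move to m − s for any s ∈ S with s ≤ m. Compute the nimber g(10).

1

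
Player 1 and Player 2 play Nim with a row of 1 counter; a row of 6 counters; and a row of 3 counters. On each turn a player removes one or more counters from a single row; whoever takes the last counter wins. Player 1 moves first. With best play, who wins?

Nim-sum: 1 XOR 6 XOR 3 = 4.
The nim-sum is 4 ≠ 0, so this is an N-position: the player to move can win; Player 1 has a winning move.

Player 1 wins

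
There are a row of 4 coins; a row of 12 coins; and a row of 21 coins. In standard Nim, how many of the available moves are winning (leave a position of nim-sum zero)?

1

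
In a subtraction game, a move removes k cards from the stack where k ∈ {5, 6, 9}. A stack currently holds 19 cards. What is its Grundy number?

Grundy values for subtraction set {5, 6, 9}:
k:     0  1  2  3  4  5  6  7  8  9 10 11 12 13 14 15 16 17 18 19
g(k):  0  0  0  0  0  1  1  1  1  1  2  2  2  2  0  0  0  0  0  1
So g(19) = 1.

1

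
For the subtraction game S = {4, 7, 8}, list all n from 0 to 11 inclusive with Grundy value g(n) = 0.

Compute g(0), g(1), … for moves {4, 7, 8}:
g(0) = mex{} = 0
g(1) = mex{} = 0
g(2) = mex{} = 0
g(3) = mex{} = 0
g(4) = mex{0} = 1
g(5) = mex{0} = 1
g(6) = mex{0} = 1
g(7) = mex{0} = 1
g(8) = mex{0,1} = 2
g(9) = mex{0,1} = 2
g(10) = mex{0,1} = 2
g(11) = mex{0,1} = 2
The P-positions (g = 0) in 0..11 are 0, 1, 2, 3.

0, 1, 2, 3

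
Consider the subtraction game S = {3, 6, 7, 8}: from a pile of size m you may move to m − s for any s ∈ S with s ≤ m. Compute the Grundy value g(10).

3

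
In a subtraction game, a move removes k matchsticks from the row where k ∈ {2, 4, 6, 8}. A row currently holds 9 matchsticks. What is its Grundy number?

4

Grundy values for subtraction set {2, 4, 6, 8}:
k:     0  1  2  3  4  5  6  7  8  9
g(k):  0  0  1  1  2  2  3  3  4  4
So g(9) = 4.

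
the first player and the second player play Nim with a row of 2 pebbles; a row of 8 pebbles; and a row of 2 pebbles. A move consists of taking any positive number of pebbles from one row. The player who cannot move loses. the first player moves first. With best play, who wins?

the first player wins

Compute the nim-sum pairwise:
2 ^ 8 = 10
10 ^ 2 = 8
The nim-sum is 8 ≠ 0, so this is an N-position: the player to move can win; the first player has a winning move.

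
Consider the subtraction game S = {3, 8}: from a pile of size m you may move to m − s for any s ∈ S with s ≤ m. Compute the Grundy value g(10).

Build the Grundy sequence with g(k) = mex{g(k−s) : s ∈ {3, 8}, s ≤ k}:
g(0) = mex{} = 0
g(1) = mex{} = 0
g(2) = mex{} = 0
g(3) = mex{0} = 1
g(4) = mex{0} = 1
g(5) = mex{0} = 1
g(6) = mex{1} = 0
g(7) = mex{1} = 0
g(8) = mex{0,1} = 2
g(9) = mex{0} = 1
g(10) = mex{0} = 1
So g(10) = 1.

1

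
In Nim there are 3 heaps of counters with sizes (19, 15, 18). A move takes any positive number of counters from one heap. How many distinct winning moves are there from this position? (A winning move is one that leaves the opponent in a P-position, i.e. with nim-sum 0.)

Nim-sum: 19 XOR 15 XOR 18 = 14.
The overall nim-sum is X = 14. A heap of size p has a winning move iff p XOR X < p (reduce it to p XOR X).
  19: 19 XOR 14 = 29 ≥ 19 — no move.
  15: 15 XOR 14 = 1 < 15 — winning move (to 1).
  18: 18 XOR 14 = 28 ≥ 18 — no move.
That gives 1 winning move.

1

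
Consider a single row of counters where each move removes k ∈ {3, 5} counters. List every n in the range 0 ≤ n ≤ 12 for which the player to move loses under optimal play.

Build the Grundy sequence with g(k) = mex{g(k−s) : s ∈ {3, 5}, s ≤ k}:
g(0) = mex{} = 0
g(1) = mex{} = 0
g(2) = mex{} = 0
g(3) = mex{0} = 1
g(4) = mex{0} = 1
g(5) = mex{0} = 1
g(6) = mex{0,1} = 2
g(7) = mex{0,1} = 2
g(8) = mex{1} = 0
g(9) = mex{1,2} = 0
g(10) = mex{1,2} = 0
g(11) = mex{0,2} = 1
g(12) = mex{0,2} = 1
The P-positions (g = 0) in 0..12 are 0, 1, 2, 8, 9, 10.

0, 1, 2, 8, 9, 10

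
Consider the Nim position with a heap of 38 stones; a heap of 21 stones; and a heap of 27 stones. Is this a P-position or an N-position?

Compute the nim-sum pairwise:
38 XOR 21 = 51
51 XOR 27 = 40
The nim-sum is 40 ≠ 0, so this is an N-position: the player to move can win.

N-position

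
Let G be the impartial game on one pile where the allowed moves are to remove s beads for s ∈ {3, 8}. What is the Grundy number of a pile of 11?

0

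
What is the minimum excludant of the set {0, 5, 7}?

0 is in the set but 1 is not, so the mex is 1.

1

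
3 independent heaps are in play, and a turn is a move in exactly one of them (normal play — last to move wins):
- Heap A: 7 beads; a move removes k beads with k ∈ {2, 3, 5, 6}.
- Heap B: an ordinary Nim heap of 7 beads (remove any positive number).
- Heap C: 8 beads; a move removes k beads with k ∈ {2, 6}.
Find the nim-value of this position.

Build the Grundy sequence for heap A with g(k) = mex{g(k−s) : s ∈ {2, 3, 5, 6}, s ≤ k}:
g(0) = mex{} = 0
g(1) = mex{} = 0
g(2) = mex{0} = 1
g(3) = mex{0} = 1
g(4) = mex{0,1} = 2
g(5) = mex{0,1} = 2
g(6) = mex{0,1,2} = 3
g(7) = mex{0,1,2} = 3
So g(7) = 3.
Heap B is a plain Nim heap of size 7, so its Grundy value is 7.
For heap C, compute g(0), g(1), … with moves {2, 6}:
g(0) = mex{} = 0
g(1) = mex{} = 0
g(2) = mex{0} = 1
g(3) = mex{0} = 1
g(4) = mex{1} = 0
g(5) = mex{1} = 0
g(6) = mex{0} = 1
g(7) = mex{0} = 1
g(8) = mex{1} = 0
So g(8) = 0.
The value of a disjunctive sum is the nim-sum of the parts.
Combined value = 3 ⊕ 7 ⊕ 0 = 4.

4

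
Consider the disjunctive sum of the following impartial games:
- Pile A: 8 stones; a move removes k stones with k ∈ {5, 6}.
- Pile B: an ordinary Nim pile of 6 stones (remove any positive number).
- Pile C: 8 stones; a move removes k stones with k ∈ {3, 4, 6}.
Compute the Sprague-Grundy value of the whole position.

5

Build the Grundy sequence for pile A with g(k) = mex{g(k−s) : s ∈ {5, 6}, s ≤ k}:
k:     0  1  2  3  4  5  6  7  8
g(k):  0  0  0  0  0  1  1  1  1
So g(8) = 1.
Pile B is a plain Nim pile of size 6, so its Grundy value is 6.
Build the Grundy sequence for pile C with g(k) = mex{g(k−s) : s ∈ {3, 4, 6}, s ≤ k}:
k:     0  1  2  3  4  5  6  7  8
g(k):  0  0  0  1  1  1  2  2  2
So g(8) = 2.
The value of a disjunctive sum is the nim-sum of the parts.
Combined value = 1 ⊕ 6 ⊕ 2 = 5.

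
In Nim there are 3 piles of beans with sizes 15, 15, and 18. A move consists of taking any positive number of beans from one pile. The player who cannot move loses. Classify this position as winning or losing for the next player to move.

Winning position

Compute the nim-sum pairwise:
15 ⊕ 15 = 0
0 ⊕ 18 = 18
The nim-sum is 18 ≠ 0, so this is an N-position: the player to move can win.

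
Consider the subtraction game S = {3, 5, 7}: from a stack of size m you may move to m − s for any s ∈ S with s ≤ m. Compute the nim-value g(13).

1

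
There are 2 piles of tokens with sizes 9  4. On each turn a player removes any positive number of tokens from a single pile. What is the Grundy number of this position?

In binary:
  1001  (9)
  0100  (4)
  ----
  1101  (13)

13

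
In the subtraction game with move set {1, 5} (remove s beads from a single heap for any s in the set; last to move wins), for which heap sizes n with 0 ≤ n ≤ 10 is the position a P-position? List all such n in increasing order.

Grundy values for subtraction set {1, 5}:
k:     0  1  2  3  4  5  6  7  8  9 10
g(k):  0  1  0  1  0  1  0  1  0  1  0
The P-positions (g = 0) in 0..10 are 0, 2, 4, 6, 8, 10.

0, 2, 4, 6, 8, 10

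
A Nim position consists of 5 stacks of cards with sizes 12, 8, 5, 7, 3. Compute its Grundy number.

Compute the nim-sum pairwise:
12 ^ 8 = 4
4 ^ 5 = 1
1 ^ 7 = 6
6 ^ 3 = 5

5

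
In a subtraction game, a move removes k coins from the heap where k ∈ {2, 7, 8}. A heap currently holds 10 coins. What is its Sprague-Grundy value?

0

Build the Grundy sequence with g(k) = mex{g(k−s) : s ∈ {2, 7, 8}, s ≤ k}:
k:     0  1  2  3  4  5  6  7  8  9 10
g(k):  0  0  1  1  0  0  1  1  2  2  0
So g(10) = 0.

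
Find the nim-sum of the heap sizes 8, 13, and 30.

Compute the nim-sum pairwise:
8 ^ 13 = 5
5 ^ 30 = 27

27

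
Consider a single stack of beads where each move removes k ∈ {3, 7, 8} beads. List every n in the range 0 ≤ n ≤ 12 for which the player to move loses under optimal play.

0, 1, 2, 6, 11, 12

Build the Grundy sequence with g(k) = mex{g(k−s) : s ∈ {3, 7, 8}, s ≤ k}:
g(0) = mex{} = 0
g(1) = mex{} = 0
g(2) = mex{} = 0
g(3) = mex{0} = 1
g(4) = mex{0} = 1
g(5) = mex{0} = 1
g(6) = mex{1} = 0
g(7) = mex{0,1} = 2
g(8) = mex{0,1} = 2
g(9) = mex{0} = 1
g(10) = mex{0,1,2} = 3
g(11) = mex{1,2} = 0
g(12) = mex{1} = 0
The P-positions (g = 0) in 0..12 are 0, 1, 2, 6, 11, 12.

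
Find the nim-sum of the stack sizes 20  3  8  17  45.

35

In binary:
  010100  (20)
  000011  (3)
  001000  (8)
  010001  (17)
  101101  (45)
  ------
  100011  (35)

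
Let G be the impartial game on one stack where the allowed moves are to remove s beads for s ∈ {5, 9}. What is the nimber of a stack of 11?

2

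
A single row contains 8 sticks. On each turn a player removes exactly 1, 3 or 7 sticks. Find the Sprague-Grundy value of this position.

Grundy values for subtraction set {1, 3, 7}:
k:     0  1  2  3  4  5  6  7  8
g(k):  0  1  0  1  0  1  0  1  0
So g(8) = 0.

0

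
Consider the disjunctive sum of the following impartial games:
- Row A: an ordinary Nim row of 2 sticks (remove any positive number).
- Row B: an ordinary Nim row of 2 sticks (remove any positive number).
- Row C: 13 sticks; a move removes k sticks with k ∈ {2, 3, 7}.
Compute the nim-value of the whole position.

Row A is a plain Nim row of size 2, so its Grundy value is 2.
Row B is a plain Nim row of size 2, so its Grundy value is 2.
Grundy values for row C (subtraction set {2, 3, 7}):
k:     0  1  2  3  4  5  6  7  8  9 10 11 12 13
g(k):  0  0  1  1  2  0  0  1  1  2  0  0  1  1
So g(13) = 1.
The value of a disjunctive sum is the nim-sum of the parts.
Combined value = 2 ⊕ 2 ⊕ 1 = 1.

1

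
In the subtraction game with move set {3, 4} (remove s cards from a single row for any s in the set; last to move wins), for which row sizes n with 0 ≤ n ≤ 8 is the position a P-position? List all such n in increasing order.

Build the Grundy sequence with g(k) = mex{g(k−s) : s ∈ {3, 4}, s ≤ k}:
k:     0  1  2  3  4  5  6  7  8
g(k):  0  0  0  1  1  1  2  0  0
The P-positions (g = 0) in 0..8 are 0, 1, 2, 7, 8.

0, 1, 2, 7, 8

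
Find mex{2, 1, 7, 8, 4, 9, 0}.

3

The values 0, 1, 2 are all present; 3 is the first non-negative integer missing from the set.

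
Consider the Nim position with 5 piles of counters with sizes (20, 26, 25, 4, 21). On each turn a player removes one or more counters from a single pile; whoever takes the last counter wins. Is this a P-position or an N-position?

N-position

Compute the nim-sum pairwise:
20 XOR 26 = 14
14 XOR 25 = 23
23 XOR 4 = 19
19 XOR 21 = 6
The nim-sum is 6 ≠ 0, so this is an N-position: the player to move can win.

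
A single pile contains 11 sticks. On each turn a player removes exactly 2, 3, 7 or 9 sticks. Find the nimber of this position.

0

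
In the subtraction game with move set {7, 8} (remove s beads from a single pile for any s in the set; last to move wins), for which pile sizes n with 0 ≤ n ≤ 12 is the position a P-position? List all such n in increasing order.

0, 1, 2, 3, 4, 5, 6

Grundy values for subtraction set {7, 8}:
g(0) = mex{} = 0
g(1) = mex{} = 0
g(2) = mex{} = 0
g(3) = mex{} = 0
g(4) = mex{} = 0
g(5) = mex{} = 0
g(6) = mex{} = 0
g(7) = mex{0} = 1
g(8) = mex{0} = 1
g(9) = mex{0} = 1
g(10) = mex{0} = 1
g(11) = mex{0} = 1
g(12) = mex{0} = 1
The P-positions (g = 0) in 0..12 are 0, 1, 2, 3, 4, 5, 6.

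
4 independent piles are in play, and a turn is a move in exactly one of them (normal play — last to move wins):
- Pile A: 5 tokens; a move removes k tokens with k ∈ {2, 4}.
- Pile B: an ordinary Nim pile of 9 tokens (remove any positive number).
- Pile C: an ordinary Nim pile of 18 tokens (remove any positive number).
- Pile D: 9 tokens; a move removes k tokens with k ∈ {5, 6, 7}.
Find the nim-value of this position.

24

Build the Grundy sequence for pile A with g(k) = mex{g(k−s) : s ∈ {2, 4}, s ≤ k}:
k:     0  1  2  3  4  5
g(k):  0  0  1  1  2  2
So g(5) = 2.
Pile B is a plain Nim pile of size 9, so its Grundy value is 9.
Pile C is a plain Nim pile of size 18, so its Grundy value is 18.
Grundy values for pile D (subtraction set {5, 6, 7}):
k:     0  1  2  3  4  5  6  7  8  9
g(k):  0  0  0  0  0  1  1  1  1  1
So g(9) = 1.
The value of a disjunctive sum is the nim-sum of the parts.
Combined value = 2 ⊕ 9 ⊕ 18 ⊕ 1 = 24.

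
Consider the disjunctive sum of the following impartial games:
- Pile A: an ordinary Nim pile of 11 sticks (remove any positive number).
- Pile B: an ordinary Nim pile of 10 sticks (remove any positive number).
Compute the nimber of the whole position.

1

Pile A is a plain Nim pile of size 11, so its Grundy value is 11.
Pile B is a plain Nim pile of size 10, so its Grundy value is 10.
The value of a disjunctive sum is the nim-sum of the parts.
Combined value = 11 XOR 10 = 1.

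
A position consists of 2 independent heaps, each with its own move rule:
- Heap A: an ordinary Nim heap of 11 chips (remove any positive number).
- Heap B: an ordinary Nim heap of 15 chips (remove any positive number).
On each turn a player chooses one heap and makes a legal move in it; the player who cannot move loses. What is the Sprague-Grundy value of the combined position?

Heap A is a plain Nim heap of size 11, so its Grundy value is 11.
Heap B is a plain Nim heap of size 15, so its Grundy value is 15.
The value of a disjunctive sum is the nim-sum of the parts.
Combined value = 11 ⊕ 15 = 4.

4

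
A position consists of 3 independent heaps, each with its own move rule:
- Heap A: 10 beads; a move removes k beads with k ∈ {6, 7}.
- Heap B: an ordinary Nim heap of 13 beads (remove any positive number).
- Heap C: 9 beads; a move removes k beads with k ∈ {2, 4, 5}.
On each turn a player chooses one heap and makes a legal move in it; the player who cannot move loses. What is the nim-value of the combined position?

Grundy values for heap A (subtraction set {6, 7}):
k:     0  1  2  3  4  5  6  7  8  9 10
g(k):  0  0  0  0  0  0  1  1  1  1  1
So g(10) = 1.
Heap B is a plain Nim heap of size 13, so its Grundy value is 13.
Grundy values for heap C (subtraction set {2, 4, 5}):
g(0) = mex{} = 0
g(1) = mex{} = 0
g(2) = mex{0} = 1
g(3) = mex{0} = 1
g(4) = mex{0,1} = 2
g(5) = mex{0,1} = 2
g(6) = mex{0,1,2} = 3
g(7) = mex{1,2} = 0
g(8) = mex{1,2,3} = 0
g(9) = mex{0,2} = 1
So g(9) = 1.
By the Sprague-Grundy theorem, the Grundy value of a sum of independent games is the XOR of the component values.
Combined value = 1 ⊕ 13 ⊕ 1 = 13.

13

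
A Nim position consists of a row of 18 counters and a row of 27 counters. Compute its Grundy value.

9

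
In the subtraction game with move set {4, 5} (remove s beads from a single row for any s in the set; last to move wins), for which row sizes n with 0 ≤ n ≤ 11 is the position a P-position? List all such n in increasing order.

0, 1, 2, 3, 9, 10, 11

Build the Grundy sequence with g(k) = mex{g(k−s) : s ∈ {4, 5}, s ≤ k}:
k:     0  1  2  3  4  5  6  7  8  9 10 11
g(k):  0  0  0  0  1  1  1  1  2  0  0  0
The P-positions (g = 0) in 0..11 are 0, 1, 2, 3, 9, 10, 11.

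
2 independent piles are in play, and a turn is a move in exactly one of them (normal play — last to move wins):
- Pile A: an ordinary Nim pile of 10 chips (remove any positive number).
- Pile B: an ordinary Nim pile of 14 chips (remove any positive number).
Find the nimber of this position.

4

Pile A is a plain Nim pile of size 10, so its Grundy value is 10.
Pile B is a plain Nim pile of size 14, so its Grundy value is 14.
The value of a disjunctive sum is the nim-sum of the parts.
Combined value = 10 ⊕ 14 = 4.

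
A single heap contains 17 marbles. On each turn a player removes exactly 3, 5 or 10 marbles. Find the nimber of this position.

0

Grundy values for subtraction set {3, 5, 10}:
k:     0  1  2  3  4  5  6  7  8  9 10 11 12 13 14 15 16 17
g(k):  0  0  0  1  1  1  2  2  0  0  3  1  1  2  2  0  0  0
So g(17) = 0.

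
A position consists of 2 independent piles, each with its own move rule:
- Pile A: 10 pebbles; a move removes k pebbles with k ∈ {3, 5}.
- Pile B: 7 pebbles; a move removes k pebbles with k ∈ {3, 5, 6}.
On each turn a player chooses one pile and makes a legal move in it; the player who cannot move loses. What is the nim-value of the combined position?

2

Build the Grundy sequence for pile A with g(k) = mex{g(k−s) : s ∈ {3, 5}, s ≤ k}:
k:     0  1  2  3  4  5  6  7  8  9 10
g(k):  0  0  0  1  1  1  2  2  0  0  0
So g(10) = 0.
Build the Grundy sequence for pile B with g(k) = mex{g(k−s) : s ∈ {3, 5, 6}, s ≤ k}:
k:     0  1  2  3  4  5  6  7
g(k):  0  0  0  1  1  1  2  2
So g(7) = 2.
The value of a disjunctive sum is the nim-sum of the parts.
Combined value = 0 XOR 2 = 2.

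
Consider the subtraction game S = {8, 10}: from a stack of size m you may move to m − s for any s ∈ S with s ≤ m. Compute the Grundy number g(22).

0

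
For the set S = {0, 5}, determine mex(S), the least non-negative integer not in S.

0 is in the set but 1 is not, so the mex is 1.

1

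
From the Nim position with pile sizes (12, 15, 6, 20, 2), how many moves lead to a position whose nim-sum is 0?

1

Nim-sum: 12 XOR 15 XOR 6 XOR 20 XOR 2 = 19.
The overall nim-sum is X = 19. A pile of size p has a winning move iff p XOR X < p (reduce it to p XOR X).
  12: 12 XOR 19 = 31 ≥ 12 — no move.
  15: 15 XOR 19 = 28 ≥ 15 — no move.
  6: 6 XOR 19 = 21 ≥ 6 — no move.
  20: 20 XOR 19 = 7 < 20 — winning move (to 7).
  2: 2 XOR 19 = 17 ≥ 2 — no move.
That gives 1 winning move.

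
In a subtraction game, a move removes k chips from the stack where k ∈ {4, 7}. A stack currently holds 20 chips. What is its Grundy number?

2

Build the Grundy sequence with g(k) = mex{g(k−s) : s ∈ {4, 7}, s ≤ k}:
k:     0  1  2  3  4  5  6  7  8  9 10 11 12 13 14 15 16 17 18 19 20
g(k):  0  0  0  0  1  1  1  1  2  2  2  0  0  0  0  1  1  1  1  2  2
So g(20) = 2.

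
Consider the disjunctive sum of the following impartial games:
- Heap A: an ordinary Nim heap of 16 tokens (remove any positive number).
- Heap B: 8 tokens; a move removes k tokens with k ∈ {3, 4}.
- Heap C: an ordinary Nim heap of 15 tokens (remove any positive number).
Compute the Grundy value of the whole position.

31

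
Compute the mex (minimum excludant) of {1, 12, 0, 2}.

3

The values 0, 1, 2 are all present; 3 is the first non-negative integer missing from the set.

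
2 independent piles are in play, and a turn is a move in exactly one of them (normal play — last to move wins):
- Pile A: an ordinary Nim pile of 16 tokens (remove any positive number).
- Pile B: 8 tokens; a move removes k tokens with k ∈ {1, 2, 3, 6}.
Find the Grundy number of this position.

Pile A is a plain Nim pile of size 16, so its Grundy value is 16.
Build the Grundy sequence for pile B with g(k) = mex{g(k−s) : s ∈ {1, 2, 3, 6}, s ≤ k}:
k:     0  1  2  3  4  5  6  7  8
g(k):  0  1  2  3  0  1  2  3  0
So g(8) = 0.
By the Sprague-Grundy theorem, the Grundy value of a sum of independent games is the XOR of the component values.
Combined value = 16 ⊕ 0 = 16.

16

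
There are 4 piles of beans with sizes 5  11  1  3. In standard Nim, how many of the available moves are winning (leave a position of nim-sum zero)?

In binary:
  0101  (5)
  1011  (11)
  0001  (1)
  0011  (3)
  ----
  1100  (12)
The overall nim-sum is X = 12. A pile of size p has a winning move iff p XOR X < p (reduce it to p XOR X).
  5: 5 XOR 12 = 9 ≥ 5 — no move.
  11: 11 XOR 12 = 7 < 11 — winning move (to 7).
  1: 1 XOR 12 = 13 ≥ 1 — no move.
  3: 3 XOR 12 = 15 ≥ 3 — no move.
That gives 1 winning move.

1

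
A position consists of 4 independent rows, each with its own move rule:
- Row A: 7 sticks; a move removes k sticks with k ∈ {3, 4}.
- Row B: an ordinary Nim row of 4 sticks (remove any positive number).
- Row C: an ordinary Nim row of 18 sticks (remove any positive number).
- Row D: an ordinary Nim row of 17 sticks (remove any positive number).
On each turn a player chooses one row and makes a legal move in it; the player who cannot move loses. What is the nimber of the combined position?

7

For row A, compute g(0), g(1), … with moves {3, 4}:
k:     0  1  2  3  4  5  6  7
g(k):  0  0  0  1  1  1  2  0
So g(7) = 0.
Row B is a plain Nim row of size 4, so its Grundy value is 4.
Row C is a plain Nim row of size 18, so its Grundy value is 18.
Row D is a plain Nim row of size 17, so its Grundy value is 17.
The value of a disjunctive sum is the nim-sum of the parts.
Combined value = 0 XOR 4 XOR 18 XOR 17 = 7.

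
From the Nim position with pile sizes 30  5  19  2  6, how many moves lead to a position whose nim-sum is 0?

Write each in binary and XOR column by column:
  11110  (30)
  00101  (5)
  10011  (19)
  00010  (2)
  00110  (6)
  -----
  01100  (12)
The overall nim-sum is X = 12. A pile of size p has a winning move iff p XOR X < p (reduce it to p XOR X).
  30: 30 XOR 12 = 18 < 30 — winning move (to 18).
  5: 5 XOR 12 = 9 ≥ 5 — no move.
  19: 19 XOR 12 = 31 ≥ 19 — no move.
  2: 2 XOR 12 = 14 ≥ 2 — no move.
  6: 6 XOR 12 = 10 ≥ 6 — no move.
That gives 1 winning move.

1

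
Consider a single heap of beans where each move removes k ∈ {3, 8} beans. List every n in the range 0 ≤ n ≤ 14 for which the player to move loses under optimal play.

0, 1, 2, 6, 7, 11, 12, 13

Grundy values for subtraction set {3, 8}:
k:     0  1  2  3  4  5  6  7  8  9 10 11 12 13 14
g(k):  0  0  0  1  1  1  0  0  2  1  1  0  0  0  1
The P-positions (g = 0) in 0..14 are 0, 1, 2, 6, 7, 11, 12, 13.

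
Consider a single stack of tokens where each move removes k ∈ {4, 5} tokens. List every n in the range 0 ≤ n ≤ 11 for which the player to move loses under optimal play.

0, 1, 2, 3, 9, 10, 11

Build the Grundy sequence with g(k) = mex{g(k−s) : s ∈ {4, 5}, s ≤ k}:
k:     0  1  2  3  4  5  6  7  8  9 10 11
g(k):  0  0  0  0  1  1  1  1  2  0  0  0
The P-positions (g = 0) in 0..11 are 0, 1, 2, 3, 9, 10, 11.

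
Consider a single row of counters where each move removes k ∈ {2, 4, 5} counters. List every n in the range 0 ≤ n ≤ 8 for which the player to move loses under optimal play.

0, 1, 7, 8

Grundy values for subtraction set {2, 4, 5}:
g(0) = mex{} = 0
g(1) = mex{} = 0
g(2) = mex{0} = 1
g(3) = mex{0} = 1
g(4) = mex{0,1} = 2
g(5) = mex{0,1} = 2
g(6) = mex{0,1,2} = 3
g(7) = mex{1,2} = 0
g(8) = mex{1,2,3} = 0
The P-positions (g = 0) in 0..8 are 0, 1, 7, 8.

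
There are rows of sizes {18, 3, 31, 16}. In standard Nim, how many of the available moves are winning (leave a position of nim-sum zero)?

3

Bitwise XOR of the heap sizes:
  10010  (18)
  00011  (3)
  11111  (31)
  10000  (16)
  -----
  11110  (30)
The overall nim-sum is X = 30. A row of size p has a winning move iff p XOR X < p (reduce it to p XOR X).
  18: 18 XOR 30 = 12 < 18 — winning move (to 12).
  3: 3 XOR 30 = 29 ≥ 3 — no move.
  31: 31 XOR 30 = 1 < 31 — winning move (to 1).
  16: 16 XOR 30 = 14 < 16 — winning move (to 14).
That gives 3 winning moves.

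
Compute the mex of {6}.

0 is not in the set, so the mex is 0.

0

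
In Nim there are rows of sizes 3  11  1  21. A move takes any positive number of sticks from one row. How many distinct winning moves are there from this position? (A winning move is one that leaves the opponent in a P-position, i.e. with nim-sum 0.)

1

Nim-sum: 3 XOR 11 XOR 1 XOR 21 = 28.
The overall nim-sum is X = 28. A row of size p has a winning move iff p XOR X < p (reduce it to p XOR X).
  3: 3 XOR 28 = 31 ≥ 3 — no move.
  11: 11 XOR 28 = 23 ≥ 11 — no move.
  1: 1 XOR 28 = 29 ≥ 1 — no move.
  21: 21 XOR 28 = 9 < 21 — winning move (to 9).
That gives 1 winning move.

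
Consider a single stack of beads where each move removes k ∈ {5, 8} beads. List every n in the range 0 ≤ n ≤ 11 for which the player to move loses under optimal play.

0, 1, 2, 3, 4

Compute g(0), g(1), … for moves {5, 8}:
g(0) = mex{} = 0
g(1) = mex{} = 0
g(2) = mex{} = 0
g(3) = mex{} = 0
g(4) = mex{} = 0
g(5) = mex{0} = 1
g(6) = mex{0} = 1
g(7) = mex{0} = 1
g(8) = mex{0} = 1
g(9) = mex{0} = 1
g(10) = mex{0,1} = 2
g(11) = mex{0,1} = 2
The P-positions (g = 0) in 0..11 are 0, 1, 2, 3, 4.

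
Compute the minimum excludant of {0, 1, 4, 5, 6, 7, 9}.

2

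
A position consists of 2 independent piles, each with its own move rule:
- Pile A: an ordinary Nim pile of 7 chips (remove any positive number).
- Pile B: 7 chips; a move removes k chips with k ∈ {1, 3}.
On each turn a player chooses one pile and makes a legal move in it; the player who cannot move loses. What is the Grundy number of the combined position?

6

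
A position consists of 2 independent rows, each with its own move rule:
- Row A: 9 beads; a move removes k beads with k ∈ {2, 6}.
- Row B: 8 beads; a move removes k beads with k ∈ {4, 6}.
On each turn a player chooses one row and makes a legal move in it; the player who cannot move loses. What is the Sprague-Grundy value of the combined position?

2

Grundy values for row A (subtraction set {2, 6}):
g(0) = mex{} = 0
g(1) = mex{} = 0
g(2) = mex{0} = 1
g(3) = mex{0} = 1
g(4) = mex{1} = 0
g(5) = mex{1} = 0
g(6) = mex{0} = 1
g(7) = mex{0} = 1
g(8) = mex{1} = 0
g(9) = mex{1} = 0
So g(9) = 0.
For row B, compute g(0), g(1), … with moves {4, 6}:
k:     0  1  2  3  4  5  6  7  8
g(k):  0  0  0  0  1  1  1  1  2
So g(8) = 2.
By the Sprague-Grundy theorem, the Grundy value of a sum of independent games is the XOR of the component values.
Combined value = 0 XOR 2 = 2.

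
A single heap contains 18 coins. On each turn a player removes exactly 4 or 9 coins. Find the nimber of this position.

Grundy values for subtraction set {4, 9}:
k:     0  1  2  3  4  5  6  7  8  9 10 11 12 13 14 15 16 17 18
g(k):  0  0  0  0  1  1  1  1  0  2  2  2  1  0  0  0  0  1  1
So g(18) = 1.

1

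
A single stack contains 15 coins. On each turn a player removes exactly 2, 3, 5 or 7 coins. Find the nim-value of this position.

Compute g(0), g(1), … for moves {2, 3, 5, 7}:
k:     0  1  2  3  4  5  6  7  8  9 10 11 12 13 14 15
g(k):  0  0  1  1  2  2  3  3  4  0  0  1  1  2  2  3
So g(15) = 3.

3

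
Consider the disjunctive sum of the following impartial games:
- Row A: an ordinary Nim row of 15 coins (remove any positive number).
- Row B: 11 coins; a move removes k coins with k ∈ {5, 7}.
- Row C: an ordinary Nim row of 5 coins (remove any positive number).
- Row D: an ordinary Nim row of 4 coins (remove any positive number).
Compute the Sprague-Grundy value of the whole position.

Row A is a plain Nim row of size 15, so its Grundy value is 15.
For row B, compute g(0), g(1), … with moves {5, 7}:
k:     0  1  2  3  4  5  6  7  8  9 10 11
g(k):  0  0  0  0  0  1  1  1  1  1  2  2
So g(11) = 2.
Row C is a plain Nim row of size 5, so its Grundy value is 5.
Row D is a plain Nim row of size 4, so its Grundy value is 4.
The value of a disjunctive sum is the nim-sum of the parts.
Combined value = 15 XOR 2 XOR 5 XOR 4 = 12.

12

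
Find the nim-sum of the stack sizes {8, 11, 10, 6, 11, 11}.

15

Write each in binary and XOR column by column:
  1000  (8)
  1011  (11)
  1010  (10)
  0110  (6)
  1011  (11)
  1011  (11)
  ----
  1111  (15)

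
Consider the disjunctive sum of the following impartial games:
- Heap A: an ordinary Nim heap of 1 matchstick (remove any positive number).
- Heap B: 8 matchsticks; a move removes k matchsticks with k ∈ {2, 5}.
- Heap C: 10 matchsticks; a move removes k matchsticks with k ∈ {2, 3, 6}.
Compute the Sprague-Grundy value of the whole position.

Heap A is a plain Nim heap of size 1, so its Grundy value is 1.
Build the Grundy sequence for heap B with g(k) = mex{g(k−s) : s ∈ {2, 5}, s ≤ k}:
g(0) = mex{} = 0
g(1) = mex{} = 0
g(2) = mex{0} = 1
g(3) = mex{0} = 1
g(4) = mex{1} = 0
g(5) = mex{0,1} = 2
g(6) = mex{0} = 1
g(7) = mex{1,2} = 0
g(8) = mex{1} = 0
So g(8) = 0.
Build the Grundy sequence for heap C with g(k) = mex{g(k−s) : s ∈ {2, 3, 6}, s ≤ k}:
k:     0  1  2  3  4  5  6  7  8  9 10
g(k):  0  0  1  1  2  0  3  1  2  0  0
So g(10) = 0.
The value of a disjunctive sum is the nim-sum of the parts.
Combined value = 1 XOR 0 XOR 0 = 1.

1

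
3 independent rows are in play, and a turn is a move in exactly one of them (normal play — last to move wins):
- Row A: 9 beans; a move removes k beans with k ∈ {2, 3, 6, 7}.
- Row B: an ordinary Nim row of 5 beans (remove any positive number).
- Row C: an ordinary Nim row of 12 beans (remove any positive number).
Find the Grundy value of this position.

9

Build the Grundy sequence for row A with g(k) = mex{g(k−s) : s ∈ {2, 3, 6, 7}, s ≤ k}:
k:     0  1  2  3  4  5  6  7  8  9
g(k):  0  0  1  1  2  0  3  1  2  0
So g(9) = 0.
Row B is a plain Nim row of size 5, so its Grundy value is 5.
Row C is a plain Nim row of size 12, so its Grundy value is 12.
The value of a disjunctive sum is the nim-sum of the parts.
Combined value = 0 ⊕ 5 ⊕ 12 = 9.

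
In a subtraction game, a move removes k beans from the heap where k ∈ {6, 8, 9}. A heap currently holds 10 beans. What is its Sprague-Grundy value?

1

Grundy values for subtraction set {6, 8, 9}:
k:     0  1  2  3  4  5  6  7  8  9 10
g(k):  0  0  0  0  0  0  1  1  1  1  1
So g(10) = 1.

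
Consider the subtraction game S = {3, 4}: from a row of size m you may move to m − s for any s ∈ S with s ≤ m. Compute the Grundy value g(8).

0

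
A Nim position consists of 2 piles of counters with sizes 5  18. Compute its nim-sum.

23

Nim-sum: 5 ^ 18 = 23.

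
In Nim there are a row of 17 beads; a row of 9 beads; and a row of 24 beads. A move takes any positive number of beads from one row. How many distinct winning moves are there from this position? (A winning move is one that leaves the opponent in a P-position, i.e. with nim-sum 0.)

0

Compute the nim-sum pairwise:
17 ^ 9 = 24
24 ^ 24 = 0
The nim-sum is already 0, so every move leaves a nonzero nim-sum — there are no winning moves.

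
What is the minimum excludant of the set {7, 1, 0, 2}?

The values 0, 1, 2 are all present; 3 is the first non-negative integer missing from the set.

3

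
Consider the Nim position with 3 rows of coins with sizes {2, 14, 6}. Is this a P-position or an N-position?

Nim-sum: 2 XOR 14 XOR 6 = 10.
The nim-sum is 10 ≠ 0, so this is an N-position: the player to move can win.

N-position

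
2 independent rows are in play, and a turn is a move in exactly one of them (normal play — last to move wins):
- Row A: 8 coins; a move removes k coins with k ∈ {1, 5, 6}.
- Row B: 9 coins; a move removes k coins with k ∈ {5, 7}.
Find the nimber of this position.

Grundy values for row A (subtraction set {1, 5, 6}):
g(0) = mex{} = 0
g(1) = mex{0} = 1
g(2) = mex{1} = 0
g(3) = mex{0} = 1
g(4) = mex{1} = 0
g(5) = mex{0} = 1
g(6) = mex{0,1} = 2
g(7) = mex{0,1,2} = 3
g(8) = mex{0,1,3} = 2
So g(8) = 2.
Build the Grundy sequence for row B with g(k) = mex{g(k−s) : s ∈ {5, 7}, s ≤ k}:
g(0) = mex{} = 0
g(1) = mex{} = 0
g(2) = mex{} = 0
g(3) = mex{} = 0
g(4) = mex{} = 0
g(5) = mex{0} = 1
g(6) = mex{0} = 1
g(7) = mex{0} = 1
g(8) = mex{0} = 1
g(9) = mex{0} = 1
So g(9) = 1.
The value of a disjunctive sum is the nim-sum of the parts.
Combined value = 2 ⊕ 1 = 3.

3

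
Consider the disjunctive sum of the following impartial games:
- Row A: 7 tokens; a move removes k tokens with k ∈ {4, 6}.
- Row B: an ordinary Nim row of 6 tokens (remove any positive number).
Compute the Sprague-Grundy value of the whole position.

Grundy values for row A (subtraction set {4, 6}):
k:     0  1  2  3  4  5  6  7
g(k):  0  0  0  0  1  1  1  1
So g(7) = 1.
Row B is a plain Nim row of size 6, so its Grundy value is 6.
The value of a disjunctive sum is the nim-sum of the parts.
Combined value = 1 XOR 6 = 7.

7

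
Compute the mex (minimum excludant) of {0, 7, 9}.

1

0 is in the set but 1 is not, so the mex is 1.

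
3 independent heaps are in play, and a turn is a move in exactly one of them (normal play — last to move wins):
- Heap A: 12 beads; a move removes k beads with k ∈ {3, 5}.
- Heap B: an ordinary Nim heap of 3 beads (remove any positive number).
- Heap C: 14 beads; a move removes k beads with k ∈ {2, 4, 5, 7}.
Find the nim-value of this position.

0

Grundy values for heap A (subtraction set {3, 5}):
k:     0  1  2  3  4  5  6  7  8  9 10 11 12
g(k):  0  0  0  1  1  1  2  2  0  0  0  1  1
So g(12) = 1.
Heap B is a plain Nim heap of size 3, so its Grundy value is 3.
For heap C, compute g(0), g(1), … with moves {2, 4, 5, 7}:
g(0) = mex{} = 0
g(1) = mex{} = 0
g(2) = mex{0} = 1
g(3) = mex{0} = 1
g(4) = mex{0,1} = 2
g(5) = mex{0,1} = 2
g(6) = mex{0,1,2} = 3
g(7) = mex{0,1,2} = 3
g(8) = mex{0,1,2,3} = 4
g(9) = mex{1,2,3} = 0
g(10) = mex{1,2,3,4} = 0
g(11) = mex{0,2,3} = 1
g(12) = mex{0,2,3,4} = 1
g(13) = mex{0,1,3,4} = 2
g(14) = mex{0,1,3} = 2
So g(14) = 2.
By the Sprague-Grundy theorem, the Grundy value of a sum of independent games is the XOR of the component values.
Combined value = 1 XOR 3 XOR 2 = 0.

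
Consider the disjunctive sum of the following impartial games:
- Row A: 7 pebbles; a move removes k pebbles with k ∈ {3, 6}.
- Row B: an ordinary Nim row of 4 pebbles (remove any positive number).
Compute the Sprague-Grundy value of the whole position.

6

Grundy values for row A (subtraction set {3, 6}):
g(0) = mex{} = 0
g(1) = mex{} = 0
g(2) = mex{} = 0
g(3) = mex{0} = 1
g(4) = mex{0} = 1
g(5) = mex{0} = 1
g(6) = mex{0,1} = 2
g(7) = mex{0,1} = 2
So g(7) = 2.
Row B is a plain Nim row of size 4, so its Grundy value is 4.
By the Sprague-Grundy theorem, the Grundy value of a sum of independent games is the XOR of the component values.
Combined value = 2 ⊕ 4 = 6.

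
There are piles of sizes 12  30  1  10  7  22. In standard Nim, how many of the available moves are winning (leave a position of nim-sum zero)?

Compute the nim-sum pairwise:
12 ⊕ 30 = 18
18 ⊕ 1 = 19
19 ⊕ 10 = 25
25 ⊕ 7 = 30
30 ⊕ 22 = 8
The overall nim-sum is X = 8. A pile of size p has a winning move iff p XOR X < p (reduce it to p XOR X).
  12: 12 XOR 8 = 4 < 12 — winning move (to 4).
  30: 30 XOR 8 = 22 < 30 — winning move (to 22).
  1: 1 XOR 8 = 9 ≥ 1 — no move.
  10: 10 XOR 8 = 2 < 10 — winning move (to 2).
  7: 7 XOR 8 = 15 ≥ 7 — no move.
  22: 22 XOR 8 = 30 ≥ 22 — no move.
That gives 3 winning moves.

3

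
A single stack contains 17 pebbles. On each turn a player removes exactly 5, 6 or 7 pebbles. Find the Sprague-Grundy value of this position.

1

Compute g(0), g(1), … for moves {5, 6, 7}:
k:     0  1  2  3  4  5  6  7  8  9 10 11 12 13 14 15 16 17
g(k):  0  0  0  0  0  1  1  1  1  1  2  2  0  0  0  0  0  1
So g(17) = 1.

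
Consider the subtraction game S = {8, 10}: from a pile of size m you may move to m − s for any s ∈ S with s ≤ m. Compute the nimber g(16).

2

Compute g(0), g(1), … for moves {8, 10}:
k:     0  1  2  3  4  5  6  7  8  9 10 11 12 13 14 15 16
g(k):  0  0  0  0  0  0  0  0  1  1  1  1  1  1  1  1  2
So g(16) = 2.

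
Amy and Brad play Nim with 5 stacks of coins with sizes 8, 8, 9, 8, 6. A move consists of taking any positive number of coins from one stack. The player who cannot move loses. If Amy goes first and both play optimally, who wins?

Compute the nim-sum pairwise:
8 XOR 8 = 0
0 XOR 9 = 9
9 XOR 8 = 1
1 XOR 6 = 7
The nim-sum is 7 ≠ 0, so this is an N-position: the player to move can win; Amy has a winning move.

Amy wins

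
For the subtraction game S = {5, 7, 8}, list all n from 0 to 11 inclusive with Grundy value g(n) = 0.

Grundy values for subtraction set {5, 7, 8}:
g(0) = mex{} = 0
g(1) = mex{} = 0
g(2) = mex{} = 0
g(3) = mex{} = 0
g(4) = mex{} = 0
g(5) = mex{0} = 1
g(6) = mex{0} = 1
g(7) = mex{0} = 1
g(8) = mex{0} = 1
g(9) = mex{0} = 1
g(10) = mex{0,1} = 2
g(11) = mex{0,1} = 2
The P-positions (g = 0) in 0..11 are 0, 1, 2, 3, 4.

0, 1, 2, 3, 4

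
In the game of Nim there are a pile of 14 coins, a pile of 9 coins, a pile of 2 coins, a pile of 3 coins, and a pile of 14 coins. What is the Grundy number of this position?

8

In binary:
  1110  (14)
  1001  (9)
  0010  (2)
  0011  (3)
  1110  (14)
  ----
  1000  (8)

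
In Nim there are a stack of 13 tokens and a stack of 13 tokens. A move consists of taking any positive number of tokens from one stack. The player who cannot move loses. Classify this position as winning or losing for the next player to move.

Losing position

Compute the nim-sum pairwise:
13 ^ 13 = 0
The nim-sum is 0, so this is a P-position: the player to move is in a losing position under optimal play.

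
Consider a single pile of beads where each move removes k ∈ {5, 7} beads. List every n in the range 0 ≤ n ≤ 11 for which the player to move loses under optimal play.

0, 1, 2, 3, 4

Build the Grundy sequence with g(k) = mex{g(k−s) : s ∈ {5, 7}, s ≤ k}:
g(0) = mex{} = 0
g(1) = mex{} = 0
g(2) = mex{} = 0
g(3) = mex{} = 0
g(4) = mex{} = 0
g(5) = mex{0} = 1
g(6) = mex{0} = 1
g(7) = mex{0} = 1
g(8) = mex{0} = 1
g(9) = mex{0} = 1
g(10) = mex{0,1} = 2
g(11) = mex{0,1} = 2
The P-positions (g = 0) in 0..11 are 0, 1, 2, 3, 4.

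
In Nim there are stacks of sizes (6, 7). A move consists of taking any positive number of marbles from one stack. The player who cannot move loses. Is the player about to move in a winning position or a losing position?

In binary:
  110  (6)
  111  (7)
  ---
  001  (1)
The nim-sum is 1 ≠ 0, so this is an N-position: the player to move can win.

Winning position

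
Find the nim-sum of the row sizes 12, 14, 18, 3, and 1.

Compute the nim-sum pairwise:
12 XOR 14 = 2
2 XOR 18 = 16
16 XOR 3 = 19
19 XOR 1 = 18

18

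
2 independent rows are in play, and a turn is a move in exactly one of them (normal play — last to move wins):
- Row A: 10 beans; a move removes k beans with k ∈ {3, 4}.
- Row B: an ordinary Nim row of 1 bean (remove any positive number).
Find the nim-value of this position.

0

For row A, compute g(0), g(1), … with moves {3, 4}:
g(0) = mex{} = 0
g(1) = mex{} = 0
g(2) = mex{} = 0
g(3) = mex{0} = 1
g(4) = mex{0} = 1
g(5) = mex{0} = 1
g(6) = mex{0,1} = 2
g(7) = mex{1} = 0
g(8) = mex{1} = 0
g(9) = mex{1,2} = 0
g(10) = mex{0,2} = 1
So g(10) = 1.
Row B is a plain Nim row of size 1, so its Grundy value is 1.
By the Sprague-Grundy theorem, the Grundy value of a sum of independent games is the XOR of the component values.
Combined value = 1 XOR 1 = 0.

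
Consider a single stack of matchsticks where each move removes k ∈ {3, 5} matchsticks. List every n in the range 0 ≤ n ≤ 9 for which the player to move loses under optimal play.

Build the Grundy sequence with g(k) = mex{g(k−s) : s ∈ {3, 5}, s ≤ k}:
k:     0  1  2  3  4  5  6  7  8  9
g(k):  0  0  0  1  1  1  2  2  0  0
The P-positions (g = 0) in 0..9 are 0, 1, 2, 8, 9.

0, 1, 2, 8, 9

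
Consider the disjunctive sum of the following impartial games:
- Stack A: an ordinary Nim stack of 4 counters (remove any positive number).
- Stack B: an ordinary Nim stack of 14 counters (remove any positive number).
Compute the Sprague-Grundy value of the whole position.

10

Stack A is a plain Nim stack of size 4, so its Grundy value is 4.
Stack B is a plain Nim stack of size 14, so its Grundy value is 14.
By the Sprague-Grundy theorem, the Grundy value of a sum of independent games is the XOR of the component values.
Combined value = 4 XOR 14 = 10.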